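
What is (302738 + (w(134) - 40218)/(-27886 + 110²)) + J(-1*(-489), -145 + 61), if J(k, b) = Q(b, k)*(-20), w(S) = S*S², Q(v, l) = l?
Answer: 2311134551/7893 ≈ 2.9281e+5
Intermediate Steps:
w(S) = S³
J(k, b) = -20*k (J(k, b) = k*(-20) = -20*k)
(302738 + (w(134) - 40218)/(-27886 + 110²)) + J(-1*(-489), -145 + 61) = (302738 + (134³ - 40218)/(-27886 + 110²)) - (-20)*(-489) = (302738 + (2406104 - 40218)/(-27886 + 12100)) - 20*489 = (302738 + 2365886/(-15786)) - 9780 = (302738 + 2365886*(-1/15786)) - 9780 = (302738 - 1182943/7893) - 9780 = 2388328091/7893 - 9780 = 2311134551/7893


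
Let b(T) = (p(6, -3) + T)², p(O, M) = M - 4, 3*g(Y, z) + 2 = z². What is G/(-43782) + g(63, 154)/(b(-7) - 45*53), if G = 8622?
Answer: -182477837/47919399 ≈ -3.8080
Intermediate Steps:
g(Y, z) = -⅔ + z²/3
p(O, M) = -4 + M
b(T) = (-7 + T)² (b(T) = ((-4 - 3) + T)² = (-7 + T)²)
G/(-43782) + g(63, 154)/(b(-7) - 45*53) = 8622/(-43782) + (-⅔ + (⅓)*154²)/((-7 - 7)² - 45*53) = 8622*(-1/43782) + (-⅔ + (⅓)*23716)/((-14)² - 2385) = -1437/7297 + (-⅔ + 23716/3)/(196 - 2385) = -1437/7297 + (23714/3)/(-2189) = -1437/7297 + (23714/3)*(-1/2189) = -1437/7297 - 23714/6567 = -182477837/47919399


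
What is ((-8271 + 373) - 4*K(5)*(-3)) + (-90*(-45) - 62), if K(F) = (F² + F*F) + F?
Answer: -3250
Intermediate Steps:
K(F) = F + 2*F² (K(F) = (F² + F²) + F = 2*F² + F = F + 2*F²)
((-8271 + 373) - 4*K(5)*(-3)) + (-90*(-45) - 62) = ((-8271 + 373) - 20*(1 + 2*5)*(-3)) + (-90*(-45) - 62) = (-7898 - 20*(1 + 10)*(-3)) + (4050 - 62) = (-7898 - 20*11*(-3)) + 3988 = (-7898 - 4*55*(-3)) + 3988 = (-7898 - 220*(-3)) + 3988 = (-7898 + 660) + 3988 = -7238 + 3988 = -3250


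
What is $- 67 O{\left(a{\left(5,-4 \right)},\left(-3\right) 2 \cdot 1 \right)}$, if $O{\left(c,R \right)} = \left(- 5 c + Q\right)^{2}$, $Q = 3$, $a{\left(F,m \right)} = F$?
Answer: $-32428$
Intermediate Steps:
$O{\left(c,R \right)} = \left(3 - 5 c\right)^{2}$ ($O{\left(c,R \right)} = \left(- 5 c + 3\right)^{2} = \left(3 - 5 c\right)^{2}$)
$- 67 O{\left(a{\left(5,-4 \right)},\left(-3\right) 2 \cdot 1 \right)} = - 67 \left(-3 + 5 \cdot 5\right)^{2} = - 67 \left(-3 + 25\right)^{2} = - 67 \cdot 22^{2} = \left(-67\right) 484 = -32428$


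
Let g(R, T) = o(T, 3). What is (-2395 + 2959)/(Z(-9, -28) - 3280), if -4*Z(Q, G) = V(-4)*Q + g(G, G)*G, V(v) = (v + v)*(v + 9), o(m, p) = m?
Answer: -282/1783 ≈ -0.15816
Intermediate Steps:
g(R, T) = T
V(v) = 2*v*(9 + v) (V(v) = (2*v)*(9 + v) = 2*v*(9 + v))
Z(Q, G) = 10*Q - G²/4 (Z(Q, G) = -((2*(-4)*(9 - 4))*Q + G*G)/4 = -((2*(-4)*5)*Q + G²)/4 = -(-40*Q + G²)/4 = -(G² - 40*Q)/4 = 10*Q - G²/4)
(-2395 + 2959)/(Z(-9, -28) - 3280) = (-2395 + 2959)/((10*(-9) - ¼*(-28)²) - 3280) = 564/((-90 - ¼*784) - 3280) = 564/((-90 - 196) - 3280) = 564/(-286 - 3280) = 564/(-3566) = 564*(-1/3566) = -282/1783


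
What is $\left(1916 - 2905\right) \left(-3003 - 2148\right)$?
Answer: $5094339$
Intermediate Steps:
$\left(1916 - 2905\right) \left(-3003 - 2148\right) = \left(-989\right) \left(-5151\right) = 5094339$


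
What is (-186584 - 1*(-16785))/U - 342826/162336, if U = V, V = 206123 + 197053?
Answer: -1151275735/454513744 ≈ -2.5330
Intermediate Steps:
V = 403176
U = 403176
(-186584 - 1*(-16785))/U - 342826/162336 = (-186584 - 1*(-16785))/403176 - 342826/162336 = (-186584 + 16785)*(1/403176) - 342826*1/162336 = -169799*1/403176 - 171413/81168 = -169799/403176 - 171413/81168 = -1151275735/454513744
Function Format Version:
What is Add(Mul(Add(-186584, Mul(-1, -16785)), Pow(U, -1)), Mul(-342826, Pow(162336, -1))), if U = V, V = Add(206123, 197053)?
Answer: Rational(-1151275735, 454513744) ≈ -2.5330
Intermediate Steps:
V = 403176
U = 403176
Add(Mul(Add(-186584, Mul(-1, -16785)), Pow(U, -1)), Mul(-342826, Pow(162336, -1))) = Add(Mul(Add(-186584, Mul(-1, -16785)), Pow(403176, -1)), Mul(-342826, Pow(162336, -1))) = Add(Mul(Add(-186584, 16785), Rational(1, 403176)), Mul(-342826, Rational(1, 162336))) = Add(Mul(-169799, Rational(1, 403176)), Rational(-171413, 81168)) = Add(Rational(-169799, 403176), Rational(-171413, 81168)) = Rational(-1151275735, 454513744)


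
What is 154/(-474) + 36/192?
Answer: -521/3792 ≈ -0.13739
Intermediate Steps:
154/(-474) + 36/192 = 154*(-1/474) + 36*(1/192) = -77/237 + 3/16 = -521/3792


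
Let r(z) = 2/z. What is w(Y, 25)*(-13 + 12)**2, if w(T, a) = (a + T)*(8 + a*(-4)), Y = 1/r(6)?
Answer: -2576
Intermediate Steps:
Y = 3 (Y = 1/(2/6) = 1/(2*(1/6)) = 1/(1/3) = 3)
w(T, a) = (8 - 4*a)*(T + a) (w(T, a) = (T + a)*(8 - 4*a) = (8 - 4*a)*(T + a))
w(Y, 25)*(-13 + 12)**2 = (-4*25**2 + 8*3 + 8*25 - 4*3*25)*(-13 + 12)**2 = (-4*625 + 24 + 200 - 300)*(-1)**2 = (-2500 + 24 + 200 - 300)*1 = -2576*1 = -2576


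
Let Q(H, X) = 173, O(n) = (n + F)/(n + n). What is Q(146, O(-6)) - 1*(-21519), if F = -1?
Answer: 21692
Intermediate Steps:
O(n) = (-1 + n)/(2*n) (O(n) = (n - 1)/(n + n) = (-1 + n)/((2*n)) = (-1 + n)*(1/(2*n)) = (-1 + n)/(2*n))
Q(146, O(-6)) - 1*(-21519) = 173 - 1*(-21519) = 173 + 21519 = 21692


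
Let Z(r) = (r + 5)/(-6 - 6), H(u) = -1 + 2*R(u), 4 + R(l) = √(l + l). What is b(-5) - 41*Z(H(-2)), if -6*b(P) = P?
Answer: -77/6 + 41*I/3 ≈ -12.833 + 13.667*I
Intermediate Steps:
R(l) = -4 + √2*√l (R(l) = -4 + √(l + l) = -4 + √(2*l) = -4 + √2*√l)
b(P) = -P/6
H(u) = -9 + 2*√2*√u (H(u) = -1 + 2*(-4 + √2*√u) = -1 + (-8 + 2*√2*√u) = -9 + 2*√2*√u)
Z(r) = -5/12 - r/12 (Z(r) = (5 + r)/(-12) = (5 + r)*(-1/12) = -5/12 - r/12)
b(-5) - 41*Z(H(-2)) = -⅙*(-5) - 41*(-5/12 - (-9 + 2*√2*√(-2))/12) = ⅚ - 41*(-5/12 - (-9 + 2*√2*(I*√2))/12) = ⅚ - 41*(-5/12 - (-9 + 4*I)/12) = ⅚ - 41*(-5/12 + (¾ - I/3)) = ⅚ - 41*(⅓ - I/3) = ⅚ + (-41/3 + 41*I/3) = -77/6 + 41*I/3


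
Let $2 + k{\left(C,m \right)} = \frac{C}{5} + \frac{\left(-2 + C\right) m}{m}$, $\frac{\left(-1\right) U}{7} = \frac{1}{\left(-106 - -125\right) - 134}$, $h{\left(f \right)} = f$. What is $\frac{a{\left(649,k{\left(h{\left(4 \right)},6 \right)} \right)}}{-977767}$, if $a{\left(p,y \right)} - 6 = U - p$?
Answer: $\frac{73938}{112443205} \approx 0.00065756$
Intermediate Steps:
$U = \frac{7}{115}$ ($U = - \frac{7}{\left(-106 - -125\right) - 134} = - \frac{7}{\left(-106 + 125\right) - 134} = - \frac{7}{19 - 134} = - \frac{7}{-115} = \left(-7\right) \left(- \frac{1}{115}\right) = \frac{7}{115} \approx 0.06087$)
$k{\left(C,m \right)} = -4 + \frac{6 C}{5}$ ($k{\left(C,m \right)} = -2 + \left(\frac{C}{5} + \frac{\left(-2 + C\right) m}{m}\right) = -2 + \left(C \frac{1}{5} + \frac{m \left(-2 + C\right)}{m}\right) = -2 + \left(\frac{C}{5} + \left(-2 + C\right)\right) = -2 + \left(-2 + \frac{6 C}{5}\right) = -4 + \frac{6 C}{5}$)
$a{\left(p,y \right)} = \frac{697}{115} - p$ ($a{\left(p,y \right)} = 6 - \left(- \frac{7}{115} + p\right) = \frac{697}{115} - p$)
$\frac{a{\left(649,k{\left(h{\left(4 \right)},6 \right)} \right)}}{-977767} = \frac{\frac{697}{115} - 649}{-977767} = \left(\frac{697}{115} - 649\right) \left(- \frac{1}{977767}\right) = \left(- \frac{73938}{115}\right) \left(- \frac{1}{977767}\right) = \frac{73938}{112443205}$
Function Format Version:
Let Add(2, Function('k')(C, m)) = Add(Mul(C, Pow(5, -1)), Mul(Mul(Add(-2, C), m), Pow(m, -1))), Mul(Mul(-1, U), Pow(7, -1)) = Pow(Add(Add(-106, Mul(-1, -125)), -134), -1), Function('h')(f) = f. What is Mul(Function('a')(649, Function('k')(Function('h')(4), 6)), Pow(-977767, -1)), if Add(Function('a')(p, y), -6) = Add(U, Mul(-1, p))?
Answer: Rational(73938, 112443205) ≈ 0.00065756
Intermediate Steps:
U = Rational(7, 115) (U = Mul(-7, Pow(Add(Add(-106, Mul(-1, -125)), -134), -1)) = Mul(-7, Pow(Add(Add(-106, 125), -134), -1)) = Mul(-7, Pow(Add(19, -134), -1)) = Mul(-7, Pow(-115, -1)) = Mul(-7, Rational(-1, 115)) = Rational(7, 115) ≈ 0.060870)
Function('k')(C, m) = Add(-4, Mul(Rational(6, 5), C)) (Function('k')(C, m) = Add(-2, Add(Mul(C, Pow(5, -1)), Mul(Mul(Add(-2, C), m), Pow(m, -1)))) = Add(-2, Add(Mul(C, Rational(1, 5)), Mul(Mul(m, Add(-2, C)), Pow(m, -1)))) = Add(-2, Add(Mul(Rational(1, 5), C), Add(-2, C))) = Add(-2, Add(-2, Mul(Rational(6, 5), C))) = Add(-4, Mul(Rational(6, 5), C)))
Function('a')(p, y) = Add(Rational(697, 115), Mul(-1, p)) (Function('a')(p, y) = Add(6, Add(Rational(7, 115), Mul(-1, p))) = Add(Rational(697, 115), Mul(-1, p)))
Mul(Function('a')(649, Function('k')(Function('h')(4), 6)), Pow(-977767, -1)) = Mul(Add(Rational(697, 115), Mul(-1, 649)), Pow(-977767, -1)) = Mul(Add(Rational(697, 115), -649), Rational(-1, 977767)) = Mul(Rational(-73938, 115), Rational(-1, 977767)) = Rational(73938, 112443205)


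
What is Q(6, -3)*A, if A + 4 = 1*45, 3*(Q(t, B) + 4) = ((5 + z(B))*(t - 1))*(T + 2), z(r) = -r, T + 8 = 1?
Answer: -8692/3 ≈ -2897.3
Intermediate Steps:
T = -7 (T = -8 + 1 = -7)
Q(t, B) = -4 - 5*(-1 + t)*(5 - B)/3 (Q(t, B) = -4 + (((5 - B)*(t - 1))*(-7 + 2))/3 = -4 + (((5 - B)*(-1 + t))*(-5))/3 = -4 + (((-1 + t)*(5 - B))*(-5))/3 = -4 + (-5*(-1 + t)*(5 - B))/3 = -4 - 5*(-1 + t)*(5 - B)/3)
A = 41 (A = -4 + 1*45 = -4 + 45 = 41)
Q(6, -3)*A = (13/3 - 25/3*6 - 5/3*(-3) + (5/3)*(-3)*6)*41 = (13/3 - 50 + 5 - 30)*41 = -212/3*41 = -8692/3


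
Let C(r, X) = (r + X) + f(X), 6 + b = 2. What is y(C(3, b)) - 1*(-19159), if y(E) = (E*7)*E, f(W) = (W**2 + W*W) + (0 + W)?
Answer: 24262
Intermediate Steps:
f(W) = W + 2*W**2 (f(W) = (W**2 + W**2) + W = 2*W**2 + W = W + 2*W**2)
b = -4 (b = -6 + 2 = -4)
C(r, X) = X + r + X*(1 + 2*X) (C(r, X) = (r + X) + X*(1 + 2*X) = (X + r) + X*(1 + 2*X) = X + r + X*(1 + 2*X))
y(E) = 7*E**2 (y(E) = (7*E)*E = 7*E**2)
y(C(3, b)) - 1*(-19159) = 7*(-4 + 3 - 4*(1 + 2*(-4)))**2 - 1*(-19159) = 7*(-4 + 3 - 4*(1 - 8))**2 + 19159 = 7*(-4 + 3 - 4*(-7))**2 + 19159 = 7*(-4 + 3 + 28)**2 + 19159 = 7*27**2 + 19159 = 7*729 + 19159 = 5103 + 19159 = 24262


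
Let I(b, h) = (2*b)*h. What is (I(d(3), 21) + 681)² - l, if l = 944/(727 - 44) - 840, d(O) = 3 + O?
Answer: 595116763/683 ≈ 8.7133e+5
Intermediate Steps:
I(b, h) = 2*b*h
l = -572776/683 (l = 944/683 - 840 = -572776/683 ≈ -838.62)
(I(d(3), 21) + 681)² - l = (2*(3 + 3)*21 + 681)² - 1*(-572776/683) = (2*6*21 + 681)² + 572776/683 = (252 + 681)² + 572776/683 = 933² + 572776/683 = 870489 + 572776/683 = 595116763/683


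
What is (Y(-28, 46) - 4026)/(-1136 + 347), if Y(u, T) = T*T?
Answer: 1910/789 ≈ 2.4208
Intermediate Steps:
Y(u, T) = T²
(Y(-28, 46) - 4026)/(-1136 + 347) = (46² - 4026)/(-1136 + 347) = (2116 - 4026)/(-789) = -1910*(-1/789) = 1910/789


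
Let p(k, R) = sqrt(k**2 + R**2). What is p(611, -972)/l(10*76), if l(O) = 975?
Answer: sqrt(1318105)/975 ≈ 1.1775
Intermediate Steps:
p(k, R) = sqrt(R**2 + k**2)
p(611, -972)/l(10*76) = sqrt((-972)**2 + 611**2)/975 = sqrt(944784 + 373321)*(1/975) = sqrt(1318105)*(1/975) = sqrt(1318105)/975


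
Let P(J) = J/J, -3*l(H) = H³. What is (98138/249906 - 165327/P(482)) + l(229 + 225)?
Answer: -3918219687826/124953 ≈ -3.1358e+7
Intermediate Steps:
l(H) = -H³/3
P(J) = 1
(98138/249906 - 165327/P(482)) + l(229 + 225) = (98138/249906 - 165327/1) - (229 + 225)³/3 = (98138*(1/249906) - 165327*1) - ⅓*454³ = (49069/124953 - 165327) - ⅓*93576664 = -20658055562/124953 - 93576664/3 = -3918219687826/124953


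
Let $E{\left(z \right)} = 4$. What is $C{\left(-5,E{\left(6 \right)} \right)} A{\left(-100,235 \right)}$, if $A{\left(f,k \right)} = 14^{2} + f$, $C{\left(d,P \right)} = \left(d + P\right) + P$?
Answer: $288$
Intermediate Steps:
$C{\left(d,P \right)} = d + 2 P$ ($C{\left(d,P \right)} = \left(P + d\right) + P = d + 2 P$)
$A{\left(f,k \right)} = 196 + f$
$C{\left(-5,E{\left(6 \right)} \right)} A{\left(-100,235 \right)} = \left(-5 + 2 \cdot 4\right) \left(196 - 100\right) = \left(-5 + 8\right) 96 = 3 \cdot 96 = 288$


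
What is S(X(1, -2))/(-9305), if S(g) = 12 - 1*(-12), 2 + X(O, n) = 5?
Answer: -24/9305 ≈ -0.0025793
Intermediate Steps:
X(O, n) = 3 (X(O, n) = -2 + 5 = 3)
S(g) = 24 (S(g) = 12 + 12 = 24)
S(X(1, -2))/(-9305) = 24/(-9305) = 24*(-1/9305) = -24/9305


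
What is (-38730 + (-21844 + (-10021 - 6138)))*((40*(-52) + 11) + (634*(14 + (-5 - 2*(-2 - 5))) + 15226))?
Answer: -2128496687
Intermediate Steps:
(-38730 + (-21844 + (-10021 - 6138)))*((40*(-52) + 11) + (634*(14 + (-5 - 2*(-2 - 5))) + 15226)) = (-38730 + (-21844 - 16159))*((-2080 + 11) + (634*(14 + (-5 - 2*(-7))) + 15226)) = (-38730 - 38003)*(-2069 + (634*(14 + (-5 + 14)) + 15226)) = -76733*(-2069 + (634*(14 + 9) + 15226)) = -76733*(-2069 + (634*23 + 15226)) = -76733*(-2069 + (14582 + 15226)) = -76733*(-2069 + 29808) = -76733*27739 = -2128496687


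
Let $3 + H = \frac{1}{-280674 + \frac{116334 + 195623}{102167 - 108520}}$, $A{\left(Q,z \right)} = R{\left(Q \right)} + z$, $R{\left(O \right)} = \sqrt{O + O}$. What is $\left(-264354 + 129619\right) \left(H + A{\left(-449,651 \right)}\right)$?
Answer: $- \frac{155708543613246665}{1783433879} - 134735 i \sqrt{898} \approx -8.7308 \cdot 10^{7} - 4.0376 \cdot 10^{6} i$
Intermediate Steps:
$R{\left(O \right)} = \sqrt{2} \sqrt{O}$ ($R{\left(O \right)} = \sqrt{2 O} = \sqrt{2} \sqrt{O}$)
$A{\left(Q,z \right)} = z + \sqrt{2} \sqrt{Q}$ ($A{\left(Q,z \right)} = \sqrt{2} \sqrt{Q} + z = z + \sqrt{2} \sqrt{Q}$)
$H = - \frac{5350307990}{1783433879}$ ($H = -3 + \frac{1}{-280674 + \frac{116334 + 195623}{102167 - 108520}} = -3 + \frac{1}{-280674 + \frac{311957}{-6353}} = -3 + \frac{1}{-280674 + 311957 \left(- \frac{1}{6353}\right)} = -3 + \frac{1}{-280674 - \frac{311957}{6353}} = -3 + \frac{1}{- \frac{1783433879}{6353}} = -3 - \frac{6353}{1783433879} = - \frac{5350307990}{1783433879} \approx -3.0$)
$\left(-264354 + 129619\right) \left(H + A{\left(-449,651 \right)}\right) = \left(-264354 + 129619\right) \left(- \frac{5350307990}{1783433879} + \left(651 + \sqrt{2} \sqrt{-449}\right)\right) = - 134735 \left(- \frac{5350307990}{1783433879} + \left(651 + \sqrt{2} i \sqrt{449}\right)\right) = - 134735 \left(- \frac{5350307990}{1783433879} + \left(651 + i \sqrt{898}\right)\right) = - 134735 \left(\frac{1155665147239}{1783433879} + i \sqrt{898}\right) = - \frac{155708543613246665}{1783433879} - 134735 i \sqrt{898}$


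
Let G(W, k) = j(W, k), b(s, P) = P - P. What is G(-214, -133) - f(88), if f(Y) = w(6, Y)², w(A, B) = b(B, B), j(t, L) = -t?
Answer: 214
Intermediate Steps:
b(s, P) = 0
G(W, k) = -W
w(A, B) = 0
f(Y) = 0 (f(Y) = 0² = 0)
G(-214, -133) - f(88) = -1*(-214) - 1*0 = 214 + 0 = 214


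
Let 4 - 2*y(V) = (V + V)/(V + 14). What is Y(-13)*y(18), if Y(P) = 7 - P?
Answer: 115/4 ≈ 28.750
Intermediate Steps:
y(V) = 2 - V/(14 + V) (y(V) = 2 - (V + V)/(2*(V + 14)) = 2 - 2*V/(2*(14 + V)) = 2 - V/(14 + V))
Y(-13)*y(18) = (7 - 1*(-13))*((28 + 18)/(14 + 18)) = (7 + 13)*(46/32) = 20*((1/32)*46) = 20*(23/16) = 115/4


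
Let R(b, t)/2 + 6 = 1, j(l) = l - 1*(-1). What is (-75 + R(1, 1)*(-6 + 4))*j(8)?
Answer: -495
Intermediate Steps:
j(l) = 1 + l (j(l) = l + 1 = 1 + l)
R(b, t) = -10 (R(b, t) = -12 + 2*1 = -12 + 2 = -10)
(-75 + R(1, 1)*(-6 + 4))*j(8) = (-75 - 10*(-6 + 4))*(1 + 8) = (-75 - 10*(-2))*9 = (-75 + 20)*9 = -55*9 = -495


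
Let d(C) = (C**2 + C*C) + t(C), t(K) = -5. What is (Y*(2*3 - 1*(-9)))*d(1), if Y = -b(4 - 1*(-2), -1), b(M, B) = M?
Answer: 270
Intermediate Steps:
Y = -6 (Y = -(4 - 1*(-2)) = -(4 + 2) = -1*6 = -6)
d(C) = -5 + 2*C**2 (d(C) = (C**2 + C*C) - 5 = (C**2 + C**2) - 5 = 2*C**2 - 5 = -5 + 2*C**2)
(Y*(2*3 - 1*(-9)))*d(1) = (-6*(2*3 - 1*(-9)))*(-5 + 2*1**2) = (-6*(6 + 9))*(-5 + 2*1) = (-6*15)*(-5 + 2) = -90*(-3) = 270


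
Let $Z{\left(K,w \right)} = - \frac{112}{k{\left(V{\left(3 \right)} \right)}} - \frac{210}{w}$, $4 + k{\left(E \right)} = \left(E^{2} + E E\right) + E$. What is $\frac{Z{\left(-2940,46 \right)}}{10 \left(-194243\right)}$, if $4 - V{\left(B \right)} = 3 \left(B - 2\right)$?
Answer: $- \frac{353}{6382270} \approx -5.531 \cdot 10^{-5}$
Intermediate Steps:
$V{\left(B \right)} = 10 - 3 B$ ($V{\left(B \right)} = 4 - 3 \left(B - 2\right) = 4 - 3 \left(-2 + B\right) = 4 - \left(-6 + 3 B\right) = 10 - 3 B$)
$k{\left(E \right)} = -4 + E + 2 E^{2}$ ($k{\left(E \right)} = -4 + \left(\left(E^{2} + E E\right) + E\right) = -4 + \left(\left(E^{2} + E^{2}\right) + E\right) = -4 + \left(2 E^{2} + E\right) = -4 + \left(E + 2 E^{2}\right) = -4 + E + 2 E^{2}$)
$Z{\left(K,w \right)} = 112 - \frac{210}{w}$ ($Z{\left(K,w \right)} = - \frac{112}{-4 + \left(10 - 9\right) + 2 \left(10 - 9\right)^{2}} - \frac{210}{w} = - \frac{112}{-4 + 1 + 2 \cdot 1^{2}} - \frac{210}{w} = - \frac{112}{-4 + 1 + 2 \cdot 1} - \frac{210}{w} = - \frac{112}{-4 + 1 + 2} - \frac{210}{w} = - \frac{112}{-1} - \frac{210}{w} = \left(-112\right) \left(-1\right) - \frac{210}{w} = 112 - \frac{210}{w}$)
$\frac{Z{\left(-2940,46 \right)}}{10 \left(-194243\right)} = \frac{112 - \frac{210}{46}}{10 \left(-194243\right)} = \frac{112 - \frac{105}{23}}{-1942430} = \left(112 - \frac{105}{23}\right) \left(- \frac{1}{1942430}\right) = \frac{2471}{23} \left(- \frac{1}{1942430}\right) = - \frac{353}{6382270}$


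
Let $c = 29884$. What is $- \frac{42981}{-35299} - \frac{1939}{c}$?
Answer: $\frac{1215999443}{1054875316} \approx 1.1527$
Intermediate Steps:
$- \frac{42981}{-35299} - \frac{1939}{c} = - \frac{42981}{-35299} - \frac{1939}{29884} = \left(-42981\right) \left(- \frac{1}{35299}\right) - \frac{1939}{29884} = \frac{42981}{35299} - \frac{1939}{29884} = \frac{1215999443}{1054875316}$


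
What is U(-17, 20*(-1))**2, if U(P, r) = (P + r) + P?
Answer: 2916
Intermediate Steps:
U(P, r) = r + 2*P
U(-17, 20*(-1))**2 = (20*(-1) + 2*(-17))**2 = (-20 - 34)**2 = (-54)**2 = 2916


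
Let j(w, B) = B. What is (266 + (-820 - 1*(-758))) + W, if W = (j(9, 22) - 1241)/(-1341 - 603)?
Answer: 397795/1944 ≈ 204.63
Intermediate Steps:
W = 1219/1944 (W = (22 - 1241)/(-1341 - 603) = -1219/(-1944) = -1219*(-1/1944) = 1219/1944 ≈ 0.62706)
(266 + (-820 - 1*(-758))) + W = (266 + (-820 - 1*(-758))) + 1219/1944 = (266 + (-820 + 758)) + 1219/1944 = (266 - 62) + 1219/1944 = 204 + 1219/1944 = 397795/1944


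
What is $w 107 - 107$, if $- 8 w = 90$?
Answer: $- \frac{5243}{4} \approx -1310.8$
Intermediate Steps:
$w = - \frac{45}{4}$ ($w = \left(- \frac{1}{8}\right) 90 = - \frac{45}{4} \approx -11.25$)
$w 107 - 107 = \left(- \frac{45}{4}\right) 107 - 107 = - \frac{4815}{4} - 107 = - \frac{5243}{4}$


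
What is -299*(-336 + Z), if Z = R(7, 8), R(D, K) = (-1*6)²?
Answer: 89700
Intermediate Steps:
R(D, K) = 36 (R(D, K) = (-6)² = 36)
Z = 36
-299*(-336 + Z) = -299*(-336 + 36) = -299*(-300) = 89700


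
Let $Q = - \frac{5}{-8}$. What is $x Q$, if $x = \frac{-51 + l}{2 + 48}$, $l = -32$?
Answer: $- \frac{83}{80} \approx -1.0375$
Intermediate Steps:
$Q = \frac{5}{8}$ ($Q = \left(-5\right) \left(- \frac{1}{8}\right) = \frac{5}{8} \approx 0.625$)
$x = - \frac{83}{50}$ ($x = \frac{-51 - 32}{2 + 48} = - \frac{83}{50} \approx -1.66$)
$x Q = \left(- \frac{83}{50}\right) \frac{5}{8} = - \frac{83}{80}$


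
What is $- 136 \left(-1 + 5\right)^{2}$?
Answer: $-2176$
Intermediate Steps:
$- 136 \left(-1 + 5\right)^{2} = - 136 \cdot 4^{2} = \left(-136\right) 16 = -2176$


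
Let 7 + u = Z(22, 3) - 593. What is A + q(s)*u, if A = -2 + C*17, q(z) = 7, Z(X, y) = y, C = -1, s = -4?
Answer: -4198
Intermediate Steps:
A = -19 (A = -2 - 1*17 = -2 - 17 = -19)
u = -597 (u = -7 + (3 - 593) = -7 - 590 = -597)
A + q(s)*u = -19 + 7*(-597) = -19 - 4179 = -4198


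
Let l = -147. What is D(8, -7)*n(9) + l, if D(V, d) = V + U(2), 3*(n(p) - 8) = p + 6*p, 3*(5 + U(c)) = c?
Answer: -122/3 ≈ -40.667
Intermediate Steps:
U(c) = -5 + c/3
n(p) = 8 + 7*p/3 (n(p) = 8 + (p + 6*p)/3 = 8 + (7*p)/3 = 8 + 7*p/3)
D(V, d) = -13/3 + V (D(V, d) = V + (-5 + (⅓)*2) = V + (-5 + ⅔) = V - 13/3 = -13/3 + V)
D(8, -7)*n(9) + l = (-13/3 + 8)*(8 + (7/3)*9) - 147 = 11*(8 + 21)/3 - 147 = (11/3)*29 - 147 = 319/3 - 147 = -122/3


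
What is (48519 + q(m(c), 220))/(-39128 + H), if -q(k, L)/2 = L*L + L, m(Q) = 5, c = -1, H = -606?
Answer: 48721/39734 ≈ 1.2262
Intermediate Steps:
q(k, L) = -2*L - 2*L**2 (q(k, L) = -2*(L*L + L) = -2*(L**2 + L) = -2*(L + L**2) = -2*L - 2*L**2)
(48519 + q(m(c), 220))/(-39128 + H) = (48519 - 2*220*(1 + 220))/(-39128 - 606) = (48519 - 2*220*221)/(-39734) = (48519 - 97240)*(-1/39734) = -48721*(-1/39734) = 48721/39734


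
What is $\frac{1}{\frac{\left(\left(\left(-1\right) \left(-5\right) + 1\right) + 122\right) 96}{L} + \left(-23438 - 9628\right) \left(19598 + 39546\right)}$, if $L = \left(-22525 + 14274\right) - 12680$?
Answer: $- \frac{6977}{13644608455504} \approx -5.1134 \cdot 10^{-10}$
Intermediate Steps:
$L = -20931$ ($L = -8251 - 12680 = -20931$)
$\frac{1}{\frac{\left(\left(\left(-1\right) \left(-5\right) + 1\right) + 122\right) 96}{L} + \left(-23438 - 9628\right) \left(19598 + 39546\right)} = \frac{1}{\frac{\left(\left(\left(-1\right) \left(-5\right) + 1\right) + 122\right) 96}{-20931} + \left(-23438 - 9628\right) \left(19598 + 39546\right)} = \frac{1}{\left(\left(5 + 1\right) + 122\right) 96 \left(- \frac{1}{20931}\right) - 1955655504} = \frac{1}{\left(6 + 122\right) 96 \left(- \frac{1}{20931}\right) - 1955655504} = \frac{1}{128 \cdot 96 \left(- \frac{1}{20931}\right) - 1955655504} = \frac{1}{12288 \left(- \frac{1}{20931}\right) - 1955655504} = \frac{1}{- \frac{4096}{6977} - 1955655504} = \frac{1}{- \frac{13644608455504}{6977}} = - \frac{6977}{13644608455504}$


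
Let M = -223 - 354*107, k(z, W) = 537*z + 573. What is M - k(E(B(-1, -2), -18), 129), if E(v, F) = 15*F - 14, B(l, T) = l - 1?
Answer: 113834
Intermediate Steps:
B(l, T) = -1 + l
E(v, F) = -14 + 15*F
k(z, W) = 573 + 537*z
M = -38101 (M = -223 - 37878 = -38101)
M - k(E(B(-1, -2), -18), 129) = -38101 - (573 + 537*(-14 + 15*(-18))) = -38101 - (573 + 537*(-14 - 270)) = -38101 - (573 + 537*(-284)) = -38101 - (573 - 152508) = -38101 - 1*(-151935) = -38101 + 151935 = 113834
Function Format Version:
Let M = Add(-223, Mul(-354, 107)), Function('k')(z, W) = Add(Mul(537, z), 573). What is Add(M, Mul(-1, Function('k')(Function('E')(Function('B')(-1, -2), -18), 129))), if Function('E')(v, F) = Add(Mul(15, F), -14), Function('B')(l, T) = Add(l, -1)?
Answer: 113834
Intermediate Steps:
Function('B')(l, T) = Add(-1, l)
Function('E')(v, F) = Add(-14, Mul(15, F))
Function('k')(z, W) = Add(573, Mul(537, z))
M = -38101 (M = Add(-223, -37878) = -38101)
Add(M, Mul(-1, Function('k')(Function('E')(Function('B')(-1, -2), -18), 129))) = Add(-38101, Mul(-1, Add(573, Mul(537, Add(-14, Mul(15, -18)))))) = Add(-38101, Mul(-1, Add(573, Mul(537, Add(-14, -270))))) = Add(-38101, Mul(-1, Add(573, Mul(537, -284)))) = Add(-38101, Mul(-1, Add(573, -152508))) = Add(-38101, Mul(-1, -151935)) = Add(-38101, 151935) = 113834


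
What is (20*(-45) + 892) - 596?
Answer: -604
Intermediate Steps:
(20*(-45) + 892) - 596 = (-900 + 892) - 596 = -8 - 596 = -604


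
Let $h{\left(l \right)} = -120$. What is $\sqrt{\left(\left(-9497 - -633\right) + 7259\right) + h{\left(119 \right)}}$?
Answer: $5 i \sqrt{69} \approx 41.533 i$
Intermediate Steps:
$\sqrt{\left(\left(-9497 - -633\right) + 7259\right) + h{\left(119 \right)}} = \sqrt{\left(\left(-9497 - -633\right) + 7259\right) - 120} = \sqrt{\left(\left(-9497 + 633\right) + 7259\right) - 120} = \sqrt{\left(-8864 + 7259\right) - 120} = \sqrt{-1605 - 120} = \sqrt{-1725} = 5 i \sqrt{69}$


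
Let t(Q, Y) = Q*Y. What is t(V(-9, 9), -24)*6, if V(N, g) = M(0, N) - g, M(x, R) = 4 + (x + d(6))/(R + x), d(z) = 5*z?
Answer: 1200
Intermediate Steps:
M(x, R) = 4 + (30 + x)/(R + x) (M(x, R) = 4 + (x + 5*6)/(R + x) = 4 + (x + 30)/(R + x) = 4 + (30 + x)/(R + x))
V(N, g) = -g + (30 + 4*N)/N (V(N, g) = (30 + 4*N + 5*0)/(N + 0) - g = (30 + 4*N + 0)/N - g = (30 + 4*N)/N - g = -g + (30 + 4*N)/N)
t(V(-9, 9), -24)*6 = ((4 - 1*9 + 30/(-9))*(-24))*6 = ((4 - 9 + 30*(-1/9))*(-24))*6 = ((4 - 9 - 10/3)*(-24))*6 = -25/3*(-24)*6 = 200*6 = 1200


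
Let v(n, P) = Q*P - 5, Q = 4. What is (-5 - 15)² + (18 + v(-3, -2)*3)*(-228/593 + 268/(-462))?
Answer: 2741330/6523 ≈ 420.26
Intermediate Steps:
v(n, P) = -5 + 4*P (v(n, P) = 4*P - 5 = -5 + 4*P)
(-5 - 15)² + (18 + v(-3, -2)*3)*(-228/593 + 268/(-462)) = (-5 - 15)² + (18 + (-5 + 4*(-2))*3)*(-228/593 + 268/(-462)) = (-20)² + (18 + (-5 - 8)*3)*(-228*1/593 + 268*(-1/462)) = 400 + (18 - 13*3)*(-228/593 - 134/231) = 400 + (18 - 39)*(-132130/136983) = 400 - 21*(-132130/136983) = 400 + 132130/6523 = 2741330/6523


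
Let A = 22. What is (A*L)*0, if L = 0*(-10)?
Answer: 0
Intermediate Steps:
L = 0
(A*L)*0 = (22*0)*0 = 0*0 = 0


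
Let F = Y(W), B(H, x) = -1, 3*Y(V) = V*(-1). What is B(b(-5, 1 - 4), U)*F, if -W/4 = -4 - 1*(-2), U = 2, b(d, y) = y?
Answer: 8/3 ≈ 2.6667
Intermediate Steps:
W = 8 (W = -4*(-4 - 1*(-2)) = -4*(-4 + 2) = -4*(-2) = 8)
Y(V) = -V/3 (Y(V) = (V*(-1))/3 = (-V)/3 = -V/3)
F = -8/3 (F = -1/3*8 = -8/3 ≈ -2.6667)
B(b(-5, 1 - 4), U)*F = -1*(-8/3) = 8/3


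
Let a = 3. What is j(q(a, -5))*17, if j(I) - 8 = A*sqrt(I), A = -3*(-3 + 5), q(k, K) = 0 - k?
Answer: 136 - 102*I*sqrt(3) ≈ 136.0 - 176.67*I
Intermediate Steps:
q(k, K) = -k
A = -6 (A = -3*2 = -6)
j(I) = 8 - 6*sqrt(I)
j(q(a, -5))*17 = (8 - 6*I*sqrt(3))*17 = 136 - 102*I*sqrt(3)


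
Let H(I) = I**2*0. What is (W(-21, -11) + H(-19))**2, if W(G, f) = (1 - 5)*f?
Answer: 1936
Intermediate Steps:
W(G, f) = -4*f
H(I) = 0
(W(-21, -11) + H(-19))**2 = (-4*(-11) + 0)**2 = (44 + 0)**2 = 44**2 = 1936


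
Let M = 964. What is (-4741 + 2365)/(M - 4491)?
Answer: 2376/3527 ≈ 0.67366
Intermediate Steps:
(-4741 + 2365)/(M - 4491) = (-4741 + 2365)/(964 - 4491) = -2376/(-3527) = -2376*(-1/3527) = 2376/3527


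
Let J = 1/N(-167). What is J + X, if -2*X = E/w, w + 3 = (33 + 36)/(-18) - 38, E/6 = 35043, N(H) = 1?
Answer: 631043/269 ≈ 2345.9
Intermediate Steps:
E = 210258 (E = 6*35043 = 210258)
J = 1 (J = 1/1 = 1)
w = -269/6 (w = -3 + ((33 + 36)/(-18) - 38) = -3 + (69*(-1/18) - 38) = -3 + (-23/6 - 38) = -3 - 251/6 = -269/6 ≈ -44.833)
X = 630774/269 (X = -105129/(-269/6) = -105129*(-6)/269 = -½*(-1261548/269) = 630774/269 ≈ 2344.9)
J + X = 1 + 630774/269 = 631043/269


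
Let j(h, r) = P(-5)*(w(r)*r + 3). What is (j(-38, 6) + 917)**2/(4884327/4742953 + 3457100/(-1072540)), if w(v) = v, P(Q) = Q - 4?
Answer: -40741328845574518/278955668393 ≈ -1.4605e+5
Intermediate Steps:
P(Q) = -4 + Q
j(h, r) = -27 - 9*r**2 (j(h, r) = (-4 - 5)*(r*r + 3) = -9*(r**2 + 3) = -9*(3 + r**2) = -27 - 9*r**2)
(j(-38, 6) + 917)**2/(4884327/4742953 + 3457100/(-1072540)) = ((-27 - 9*6**2) + 917)**2/(4884327/4742953 + 3457100/(-1072540)) = ((-27 - 9*36) + 917)**2/(4884327*(1/4742953) + 3457100*(-1/1072540)) = ((-27 - 324) + 917)**2/(4884327/4742953 - 172855/53627) = (-351 + 917)**2/(-557911336786/254350340531) = 566**2*(-254350340531/557911336786) = 320356*(-254350340531/557911336786) = -40741328845574518/278955668393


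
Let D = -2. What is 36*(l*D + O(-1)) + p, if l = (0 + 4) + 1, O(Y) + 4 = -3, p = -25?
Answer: -637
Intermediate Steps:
O(Y) = -7 (O(Y) = -4 - 3 = -7)
l = 5 (l = 4 + 1 = 5)
36*(l*D + O(-1)) + p = 36*(5*(-2) - 7) - 25 = 36*(-10 - 7) - 25 = 36*(-17) - 25 = -612 - 25 = -637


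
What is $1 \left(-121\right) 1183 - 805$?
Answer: $-143948$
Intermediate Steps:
$1 \left(-121\right) 1183 - 805 = \left(-121\right) 1183 - 805 = -143143 - 805 = -143948$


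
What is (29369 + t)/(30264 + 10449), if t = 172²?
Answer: 19651/13571 ≈ 1.4480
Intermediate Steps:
t = 29584
(29369 + t)/(30264 + 10449) = (29369 + 29584)/(30264 + 10449) = 58953/40713 = 58953*(1/40713) = 19651/13571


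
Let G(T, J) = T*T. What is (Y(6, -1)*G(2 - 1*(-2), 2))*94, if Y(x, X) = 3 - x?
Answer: -4512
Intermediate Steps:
G(T, J) = T²
(Y(6, -1)*G(2 - 1*(-2), 2))*94 = ((3 - 1*6)*(2 - 1*(-2))²)*94 = ((3 - 6)*(2 + 2)²)*94 = -3*4²*94 = -3*16*94 = -48*94 = -4512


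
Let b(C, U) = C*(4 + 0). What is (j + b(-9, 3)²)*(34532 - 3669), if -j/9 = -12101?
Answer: 3401256915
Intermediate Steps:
j = 108909 (j = -9*(-12101) = 108909)
b(C, U) = 4*C (b(C, U) = C*4 = 4*C)
(j + b(-9, 3)²)*(34532 - 3669) = (108909 + (4*(-9))²)*(34532 - 3669) = (108909 + (-36)²)*30863 = (108909 + 1296)*30863 = 110205*30863 = 3401256915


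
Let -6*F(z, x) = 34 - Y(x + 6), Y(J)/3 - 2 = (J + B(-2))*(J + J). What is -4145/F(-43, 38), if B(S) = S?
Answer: -2487/1106 ≈ -2.2486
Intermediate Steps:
Y(J) = 6 + 6*J*(-2 + J) (Y(J) = 6 + 3*((J - 2)*(J + J)) = 6 + 3*((-2 + J)*(2*J)) = 6 + 3*(2*J*(-2 + J)) = 6 + 6*J*(-2 + J))
F(z, x) = -50/3 + (6 + x)² - 2*x (F(z, x) = -(34 - (6 - 12*(x + 6) + 6*(x + 6)²))/6 = -(34 - (6 - 12*(6 + x) + 6*(6 + x)²))/6 = -(34 - (6 + (-72 - 12*x) + 6*(6 + x)²))/6 = -(34 - (-66 - 12*x + 6*(6 + x)²))/6 = -(34 + (66 - 6*(6 + x)² + 12*x))/6 = -(100 - 6*(6 + x)² + 12*x)/6 = -50/3 + (6 + x)² - 2*x)
-4145/F(-43, 38) = -4145/(58/3 + 38² + 10*38) = -4145/(58/3 + 1444 + 380) = -4145/5530/3 = -4145*3/5530 = -2487/1106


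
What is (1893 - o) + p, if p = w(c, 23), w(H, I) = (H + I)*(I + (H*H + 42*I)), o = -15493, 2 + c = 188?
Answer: 7454651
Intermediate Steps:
c = 186 (c = -2 + 188 = 186)
w(H, I) = (H + I)*(H² + 43*I) (w(H, I) = (H + I)*(I + (H² + 42*I)) = (H + I)*(H² + 43*I))
p = 7437265 (p = 186³ + 43*23² + 23*186² + 43*186*23 = 6434856 + 43*529 + 23*34596 + 183954 = 6434856 + 22747 + 795708 + 183954 = 7437265)
(1893 - o) + p = (1893 - 1*(-15493)) + 7437265 = (1893 + 15493) + 7437265 = 17386 + 7437265 = 7454651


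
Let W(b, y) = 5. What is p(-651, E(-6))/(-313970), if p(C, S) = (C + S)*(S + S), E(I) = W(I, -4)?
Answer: 646/31397 ≈ 0.020575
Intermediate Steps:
E(I) = 5
p(C, S) = 2*S*(C + S) (p(C, S) = (C + S)*(2*S) = 2*S*(C + S))
p(-651, E(-6))/(-313970) = (2*5*(-651 + 5))/(-313970) = (2*5*(-646))*(-1/313970) = -6460*(-1/313970) = 646/31397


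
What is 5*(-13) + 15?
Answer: -50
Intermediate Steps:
5*(-13) + 15 = -65 + 15 = -50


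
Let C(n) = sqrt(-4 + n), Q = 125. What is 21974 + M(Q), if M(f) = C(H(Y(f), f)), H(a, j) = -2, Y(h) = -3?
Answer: 21974 + I*sqrt(6) ≈ 21974.0 + 2.4495*I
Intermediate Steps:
M(f) = I*sqrt(6) (M(f) = sqrt(-4 - 2) = sqrt(-6) = I*sqrt(6))
21974 + M(Q) = 21974 + I*sqrt(6)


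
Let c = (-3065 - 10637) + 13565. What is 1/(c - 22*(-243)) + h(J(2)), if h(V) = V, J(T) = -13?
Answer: -67716/5209 ≈ -13.000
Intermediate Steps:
c = -137 (c = -13702 + 13565 = -137)
1/(c - 22*(-243)) + h(J(2)) = 1/(-137 - 22*(-243)) - 13 = 1/(-137 + 5346) - 13 = 1/5209 - 13 = -67716/5209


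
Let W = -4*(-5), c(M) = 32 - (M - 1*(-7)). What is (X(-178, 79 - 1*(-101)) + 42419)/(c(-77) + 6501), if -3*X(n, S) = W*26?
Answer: 126737/19809 ≈ 6.3979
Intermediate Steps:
c(M) = 25 - M (c(M) = 32 - (M + 7) = 32 - (7 + M) = 32 + (-7 - M) = 25 - M)
W = 20
X(n, S) = -520/3 (X(n, S) = -20*26/3 = -⅓*520 = -520/3)
(X(-178, 79 - 1*(-101)) + 42419)/(c(-77) + 6501) = (-520/3 + 42419)/((25 - 1*(-77)) + 6501) = 126737/(3*((25 + 77) + 6501)) = 126737/(3*(102 + 6501)) = (126737/3)/6603 = (126737/3)*(1/6603) = 126737/19809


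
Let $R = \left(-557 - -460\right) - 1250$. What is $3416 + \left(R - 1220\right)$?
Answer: $849$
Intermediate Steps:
$R = -1347$ ($R = \left(-557 + 460\right) - 1250 = -97 - 1250 = -1347$)
$3416 + \left(R - 1220\right) = 3416 - 2567 = 849$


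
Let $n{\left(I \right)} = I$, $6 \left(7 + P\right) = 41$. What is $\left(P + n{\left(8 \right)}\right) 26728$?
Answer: $\frac{628108}{3} \approx 2.0937 \cdot 10^{5}$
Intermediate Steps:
$P = - \frac{1}{6}$ ($P = -7 + \frac{1}{6} \cdot 41 = -7 + \frac{41}{6} = - \frac{1}{6} \approx -0.16667$)
$\left(P + n{\left(8 \right)}\right) 26728 = \left(- \frac{1}{6} + 8\right) 26728 = \frac{47}{6} \cdot 26728 = \frac{628108}{3}$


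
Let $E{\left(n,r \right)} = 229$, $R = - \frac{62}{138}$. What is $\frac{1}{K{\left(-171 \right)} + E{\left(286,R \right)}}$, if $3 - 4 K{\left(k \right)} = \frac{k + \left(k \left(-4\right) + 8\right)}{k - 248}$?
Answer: $\frac{838}{192791} \approx 0.0043467$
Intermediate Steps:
$K{\left(k \right)} = \frac{3}{4} - \frac{8 - 3 k}{4 \left(-248 + k\right)}$ ($K{\left(k \right)} = \frac{3}{4} - \frac{\left(k + \left(k \left(-4\right) + 8\right)\right) \frac{1}{k - 248}}{4} = \frac{3}{4} - \frac{\left(k - \left(-8 + 4 k\right)\right) \frac{1}{-248 + k}}{4} = \frac{3}{4} - \frac{\left(8 - 3 k\right) \frac{1}{-248 + k}}{4} = \frac{3}{4} - \frac{\frac{1}{-248 + k} \left(8 - 3 k\right)}{4} = \frac{3}{4} - \frac{8 - 3 k}{4 \left(-248 + k\right)}$)
$R = - \frac{31}{69}$ ($R = \left(-62\right) \frac{1}{138} = - \frac{31}{69} \approx -0.44928$)
$\frac{1}{K{\left(-171 \right)} + E{\left(286,R \right)}} = \frac{1}{\frac{-376 + 3 \left(-171\right)}{2 \left(-248 - 171\right)} + 229} = \frac{1}{\frac{-376 - 513}{2 \left(-419\right)} + 229} = \frac{1}{\frac{1}{2} \left(- \frac{1}{419}\right) \left(-889\right) + 229} = \frac{1}{\frac{889}{838} + 229} = \frac{1}{\frac{192791}{838}} = \frac{838}{192791}$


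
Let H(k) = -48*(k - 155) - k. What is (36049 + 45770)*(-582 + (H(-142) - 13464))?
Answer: 28800288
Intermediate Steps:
H(k) = 7440 - 49*k (H(k) = -48*(-155 + k) - k = (7440 - 48*k) - k = 7440 - 49*k)
(36049 + 45770)*(-582 + (H(-142) - 13464)) = (36049 + 45770)*(-582 + ((7440 - 49*(-142)) - 13464)) = 81819*(-582 + ((7440 + 6958) - 13464)) = 81819*(-582 + (14398 - 13464)) = 81819*(-582 + 934) = 81819*352 = 28800288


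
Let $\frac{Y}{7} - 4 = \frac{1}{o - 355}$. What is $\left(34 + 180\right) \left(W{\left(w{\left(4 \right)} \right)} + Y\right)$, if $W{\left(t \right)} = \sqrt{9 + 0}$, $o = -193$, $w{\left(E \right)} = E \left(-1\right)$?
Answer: $\frac{1816967}{274} \approx 6631.3$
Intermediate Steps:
$w{\left(E \right)} = - E$
$W{\left(t \right)} = 3$ ($W{\left(t \right)} = \sqrt{9} = 3$)
$Y = \frac{15337}{548}$ ($Y = 28 + \frac{7}{-193 - 355} = 28 + \frac{7}{-548} = 28 + 7 \left(- \frac{1}{548}\right) = 28 - \frac{7}{548} = \frac{15337}{548} \approx 27.987$)
$\left(34 + 180\right) \left(W{\left(w{\left(4 \right)} \right)} + Y\right) = \left(34 + 180\right) \left(3 + \frac{15337}{548}\right) = 214 \cdot \frac{16981}{548} = \frac{1816967}{274}$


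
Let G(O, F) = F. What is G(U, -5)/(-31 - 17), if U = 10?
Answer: 5/48 ≈ 0.10417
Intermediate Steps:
G(U, -5)/(-31 - 17) = -5/(-31 - 17) = -5/(-48) = -1/48*(-5) = 5/48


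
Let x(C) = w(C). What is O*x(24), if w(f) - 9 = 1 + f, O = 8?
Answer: 272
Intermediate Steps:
w(f) = 10 + f (w(f) = 9 + (1 + f) = 10 + f)
x(C) = 10 + C
O*x(24) = 8*(10 + 24) = 8*34 = 272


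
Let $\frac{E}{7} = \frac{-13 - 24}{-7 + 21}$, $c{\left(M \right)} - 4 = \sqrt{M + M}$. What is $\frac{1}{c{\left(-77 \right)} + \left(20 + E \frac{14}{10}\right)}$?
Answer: $- \frac{190}{15761} - \frac{100 i \sqrt{154}}{15761} \approx -0.012055 - 0.078737 i$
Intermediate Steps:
$c{\left(M \right)} = 4 + \sqrt{2} \sqrt{M}$ ($c{\left(M \right)} = 4 + \sqrt{M + M} = 4 + \sqrt{2 M} = 4 + \sqrt{2} \sqrt{M}$)
$E = - \frac{37}{2}$ ($E = 7 \frac{-13 - 24}{-7 + 21} = 7 \left(- \frac{37}{14}\right) = - \frac{37}{2} \approx -18.5$)
$\frac{1}{c{\left(-77 \right)} + \left(20 + E \frac{14}{10}\right)} = \frac{1}{\left(4 + \sqrt{2} \sqrt{-77}\right) + \left(20 - \frac{37 \cdot \frac{14}{10}}{2}\right)} = \frac{1}{\left(4 + \sqrt{2} i \sqrt{77}\right) + \left(20 - \frac{37 \cdot 14 \cdot \frac{1}{10}}{2}\right)} = \frac{1}{\left(4 + i \sqrt{154}\right) + \left(20 - \frac{259}{10}\right)} = \frac{1}{\left(4 + i \sqrt{154}\right) - \frac{59}{10}} = \frac{1}{- \frac{19}{10} + i \sqrt{154}}$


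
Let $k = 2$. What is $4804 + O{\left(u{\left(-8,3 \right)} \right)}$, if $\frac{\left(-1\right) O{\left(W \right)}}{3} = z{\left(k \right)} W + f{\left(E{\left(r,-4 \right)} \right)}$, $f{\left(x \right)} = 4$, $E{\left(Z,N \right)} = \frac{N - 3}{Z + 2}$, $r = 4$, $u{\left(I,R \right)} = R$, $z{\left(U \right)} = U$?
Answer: $4774$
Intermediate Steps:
$E{\left(Z,N \right)} = \frac{-3 + N}{2 + Z}$
$O{\left(W \right)} = -12 - 6 W$ ($O{\left(W \right)} = - 3 \left(2 W + 4\right) = - 3 \left(4 + 2 W\right) = -12 - 6 W$)
$4804 + O{\left(u{\left(-8,3 \right)} \right)} = 4804 - 30 = 4774$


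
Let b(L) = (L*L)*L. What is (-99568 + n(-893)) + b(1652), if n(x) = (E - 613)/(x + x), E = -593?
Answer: 4025983554923/893 ≈ 4.5084e+9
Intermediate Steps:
n(x) = -603/x (n(x) = (-593 - 613)/(x + x) = -1206*1/(2*x) = -603/x)
b(L) = L³ (b(L) = L²*L = L³)
(-99568 + n(-893)) + b(1652) = (-99568 - 603/(-893)) + 1652³ = (-99568 - 603*(-1/893)) + 4508479808 = (-99568 + 603/893) + 4508479808 = -88913621/893 + 4508479808 = 4025983554923/893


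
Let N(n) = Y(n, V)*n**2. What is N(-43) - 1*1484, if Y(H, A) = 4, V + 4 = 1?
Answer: 5912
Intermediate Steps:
V = -3 (V = -4 + 1 = -3)
N(n) = 4*n**2
N(-43) - 1*1484 = 4*(-43)**2 - 1*1484 = 4*1849 - 1484 = 7396 - 1484 = 5912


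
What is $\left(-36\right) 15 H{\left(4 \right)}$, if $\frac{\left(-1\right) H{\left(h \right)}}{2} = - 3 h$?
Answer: $-12960$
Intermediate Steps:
$H{\left(h \right)} = 6 h$ ($H{\left(h \right)} = - 2 \left(- 3 h\right) = 6 h$)
$\left(-36\right) 15 H{\left(4 \right)} = \left(-36\right) 15 \cdot 6 \cdot 4 = \left(-540\right) 24 = -12960$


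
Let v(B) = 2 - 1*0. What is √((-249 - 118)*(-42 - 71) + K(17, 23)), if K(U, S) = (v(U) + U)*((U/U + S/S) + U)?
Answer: 6*√1162 ≈ 204.53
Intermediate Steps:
v(B) = 2 (v(B) = 2 + 0 = 2)
K(U, S) = (2 + U)² (K(U, S) = (2 + U)*((U/U + S/S) + U) = (2 + U)*((1 + 1) + U) = (2 + U)*(2 + U) = (2 + U)²)
√((-249 - 118)*(-42 - 71) + K(17, 23)) = √((-249 - 118)*(-42 - 71) + (4 + 17² + 4*17)) = √(-367*(-113) + (4 + 289 + 68)) = √(41471 + 361) = √41832 = 6*√1162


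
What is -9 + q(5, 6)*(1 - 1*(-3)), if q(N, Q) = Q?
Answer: 15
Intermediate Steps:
-9 + q(5, 6)*(1 - 1*(-3)) = -9 + 6*(1 - 1*(-3)) = -9 + 6*(1 + 3) = -9 + 6*4 = -9 + 24 = 15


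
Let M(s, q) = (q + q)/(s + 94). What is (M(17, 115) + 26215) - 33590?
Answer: -818395/111 ≈ -7372.9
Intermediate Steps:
M(s, q) = 2*q/(94 + s) (M(s, q) = (2*q)/(94 + s) = 2*q/(94 + s))
(M(17, 115) + 26215) - 33590 = (2*115/(94 + 17) + 26215) - 33590 = (2*115/111 + 26215) - 33590 = (2*115*(1/111) + 26215) - 33590 = (230/111 + 26215) - 33590 = 2910095/111 - 33590 = -818395/111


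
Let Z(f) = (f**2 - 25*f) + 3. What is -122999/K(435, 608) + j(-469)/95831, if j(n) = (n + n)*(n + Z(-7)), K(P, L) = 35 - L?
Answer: 11917185877/54911163 ≈ 217.03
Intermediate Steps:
Z(f) = 3 + f**2 - 25*f
j(n) = 2*n*(227 + n) (j(n) = (n + n)*(n + (3 + (-7)**2 - 25*(-7))) = (2*n)*(n + (3 + 49 + 175)) = (2*n)*(n + 227) = (2*n)*(227 + n) = 2*n*(227 + n))
-122999/K(435, 608) + j(-469)/95831 = -122999/(35 - 1*608) + (2*(-469)*(227 - 469))/95831 = -122999/(35 - 608) + (2*(-469)*(-242))*(1/95831) = -122999/(-573) + 226996*(1/95831) = -122999*(-1/573) + 226996/95831 = 122999/573 + 226996/95831 = 11917185877/54911163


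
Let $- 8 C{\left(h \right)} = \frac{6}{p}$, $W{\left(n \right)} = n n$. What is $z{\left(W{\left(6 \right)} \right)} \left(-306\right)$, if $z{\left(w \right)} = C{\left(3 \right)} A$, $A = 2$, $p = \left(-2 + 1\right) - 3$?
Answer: $- \frac{459}{4} \approx -114.75$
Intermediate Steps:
$W{\left(n \right)} = n^{2}$
$p = -4$ ($p = -1 - 3 = -4$)
$C{\left(h \right)} = \frac{3}{16}$ ($C{\left(h \right)} = - \frac{6 \frac{1}{-4}}{8} = - \frac{6 \left(- \frac{1}{4}\right)}{8} = \left(- \frac{1}{8}\right) \left(- \frac{3}{2}\right) = \frac{3}{16}$)
$z{\left(w \right)} = \frac{3}{8}$ ($z{\left(w \right)} = \frac{3}{16} \cdot 2 = \frac{3}{8}$)
$z{\left(W{\left(6 \right)} \right)} \left(-306\right) = \frac{3}{8} \left(-306\right) = - \frac{459}{4}$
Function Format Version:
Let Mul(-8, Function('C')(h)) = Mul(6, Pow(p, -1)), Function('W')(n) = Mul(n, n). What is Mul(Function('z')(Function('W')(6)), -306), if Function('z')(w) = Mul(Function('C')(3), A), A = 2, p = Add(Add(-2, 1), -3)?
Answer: Rational(-459, 4) ≈ -114.75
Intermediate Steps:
Function('W')(n) = Pow(n, 2)
p = -4 (p = Add(-1, -3) = -4)
Function('C')(h) = Rational(3, 16) (Function('C')(h) = Mul(Rational(-1, 8), Mul(6, Pow(-4, -1))) = Mul(Rational(-1, 8), Mul(6, Rational(-1, 4))) = Mul(Rational(-1, 8), Rational(-3, 2)) = Rational(3, 16))
Function('z')(w) = Rational(3, 8) (Function('z')(w) = Mul(Rational(3, 16), 2) = Rational(3, 8))
Mul(Function('z')(Function('W')(6)), -306) = Mul(Rational(3, 8), -306) = Rational(-459, 4)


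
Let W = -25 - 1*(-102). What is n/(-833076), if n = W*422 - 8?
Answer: -16243/416538 ≈ -0.038995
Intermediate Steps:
W = 77 (W = -25 + 102 = 77)
n = 32486 (n = 77*422 - 8 = 32494 - 8 = 32486)
n/(-833076) = 32486/(-833076) = 32486*(-1/833076) = -16243/416538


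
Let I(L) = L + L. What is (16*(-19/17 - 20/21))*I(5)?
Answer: -118240/357 ≈ -331.20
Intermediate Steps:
I(L) = 2*L
(16*(-19/17 - 20/21))*I(5) = (16*(-19/17 - 20/21))*(2*5) = (16*(-19*1/17 - 20*1/21))*10 = (16*(-19/17 - 20/21))*10 = (16*(-739/357))*10 = -11824/357*10 = -118240/357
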